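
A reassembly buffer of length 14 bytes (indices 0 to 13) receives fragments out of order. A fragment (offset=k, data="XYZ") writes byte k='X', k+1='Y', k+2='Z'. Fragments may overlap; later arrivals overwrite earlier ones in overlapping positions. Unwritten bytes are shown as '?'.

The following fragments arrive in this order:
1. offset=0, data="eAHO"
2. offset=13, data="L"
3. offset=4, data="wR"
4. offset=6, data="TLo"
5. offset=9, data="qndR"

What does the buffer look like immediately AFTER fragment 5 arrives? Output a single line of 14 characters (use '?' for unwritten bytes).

Answer: eAHOwRTLoqndRL

Derivation:
Fragment 1: offset=0 data="eAHO" -> buffer=eAHO??????????
Fragment 2: offset=13 data="L" -> buffer=eAHO?????????L
Fragment 3: offset=4 data="wR" -> buffer=eAHOwR???????L
Fragment 4: offset=6 data="TLo" -> buffer=eAHOwRTLo????L
Fragment 5: offset=9 data="qndR" -> buffer=eAHOwRTLoqndRL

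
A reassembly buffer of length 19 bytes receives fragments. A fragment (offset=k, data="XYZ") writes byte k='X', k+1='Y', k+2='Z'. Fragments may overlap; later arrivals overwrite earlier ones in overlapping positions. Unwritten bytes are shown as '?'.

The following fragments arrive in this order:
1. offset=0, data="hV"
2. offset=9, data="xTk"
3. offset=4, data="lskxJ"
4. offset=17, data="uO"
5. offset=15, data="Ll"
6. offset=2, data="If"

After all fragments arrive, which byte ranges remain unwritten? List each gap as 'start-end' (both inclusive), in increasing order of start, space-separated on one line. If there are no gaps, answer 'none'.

Answer: 12-14

Derivation:
Fragment 1: offset=0 len=2
Fragment 2: offset=9 len=3
Fragment 3: offset=4 len=5
Fragment 4: offset=17 len=2
Fragment 5: offset=15 len=2
Fragment 6: offset=2 len=2
Gaps: 12-14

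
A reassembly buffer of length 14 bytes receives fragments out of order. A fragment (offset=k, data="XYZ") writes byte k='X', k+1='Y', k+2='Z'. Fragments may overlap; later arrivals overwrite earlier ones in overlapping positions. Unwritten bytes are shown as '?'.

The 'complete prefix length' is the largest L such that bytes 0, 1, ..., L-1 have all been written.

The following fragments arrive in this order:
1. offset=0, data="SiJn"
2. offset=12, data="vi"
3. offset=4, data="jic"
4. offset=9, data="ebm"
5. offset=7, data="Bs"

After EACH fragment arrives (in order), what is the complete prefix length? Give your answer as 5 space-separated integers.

Answer: 4 4 7 7 14

Derivation:
Fragment 1: offset=0 data="SiJn" -> buffer=SiJn?????????? -> prefix_len=4
Fragment 2: offset=12 data="vi" -> buffer=SiJn????????vi -> prefix_len=4
Fragment 3: offset=4 data="jic" -> buffer=SiJnjic?????vi -> prefix_len=7
Fragment 4: offset=9 data="ebm" -> buffer=SiJnjic??ebmvi -> prefix_len=7
Fragment 5: offset=7 data="Bs" -> buffer=SiJnjicBsebmvi -> prefix_len=14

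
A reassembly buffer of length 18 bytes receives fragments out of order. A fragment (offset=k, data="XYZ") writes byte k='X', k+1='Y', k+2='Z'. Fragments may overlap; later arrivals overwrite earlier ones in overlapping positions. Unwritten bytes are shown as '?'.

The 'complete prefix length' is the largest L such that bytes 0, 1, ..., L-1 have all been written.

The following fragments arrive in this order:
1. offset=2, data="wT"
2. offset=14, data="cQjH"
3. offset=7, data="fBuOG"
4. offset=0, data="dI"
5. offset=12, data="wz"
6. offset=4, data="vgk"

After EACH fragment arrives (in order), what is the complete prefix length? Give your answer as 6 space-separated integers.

Fragment 1: offset=2 data="wT" -> buffer=??wT?????????????? -> prefix_len=0
Fragment 2: offset=14 data="cQjH" -> buffer=??wT??????????cQjH -> prefix_len=0
Fragment 3: offset=7 data="fBuOG" -> buffer=??wT???fBuOG??cQjH -> prefix_len=0
Fragment 4: offset=0 data="dI" -> buffer=dIwT???fBuOG??cQjH -> prefix_len=4
Fragment 5: offset=12 data="wz" -> buffer=dIwT???fBuOGwzcQjH -> prefix_len=4
Fragment 6: offset=4 data="vgk" -> buffer=dIwTvgkfBuOGwzcQjH -> prefix_len=18

Answer: 0 0 0 4 4 18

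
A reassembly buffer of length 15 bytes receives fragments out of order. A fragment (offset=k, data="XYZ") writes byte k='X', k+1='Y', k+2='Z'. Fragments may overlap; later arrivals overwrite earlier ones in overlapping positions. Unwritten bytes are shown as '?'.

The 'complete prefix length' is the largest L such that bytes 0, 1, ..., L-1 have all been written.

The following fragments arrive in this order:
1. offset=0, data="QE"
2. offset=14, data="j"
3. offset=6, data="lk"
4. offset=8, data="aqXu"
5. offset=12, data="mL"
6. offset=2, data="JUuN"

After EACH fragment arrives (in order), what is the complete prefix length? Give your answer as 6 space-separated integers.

Answer: 2 2 2 2 2 15

Derivation:
Fragment 1: offset=0 data="QE" -> buffer=QE????????????? -> prefix_len=2
Fragment 2: offset=14 data="j" -> buffer=QE????????????j -> prefix_len=2
Fragment 3: offset=6 data="lk" -> buffer=QE????lk??????j -> prefix_len=2
Fragment 4: offset=8 data="aqXu" -> buffer=QE????lkaqXu??j -> prefix_len=2
Fragment 5: offset=12 data="mL" -> buffer=QE????lkaqXumLj -> prefix_len=2
Fragment 6: offset=2 data="JUuN" -> buffer=QEJUuNlkaqXumLj -> prefix_len=15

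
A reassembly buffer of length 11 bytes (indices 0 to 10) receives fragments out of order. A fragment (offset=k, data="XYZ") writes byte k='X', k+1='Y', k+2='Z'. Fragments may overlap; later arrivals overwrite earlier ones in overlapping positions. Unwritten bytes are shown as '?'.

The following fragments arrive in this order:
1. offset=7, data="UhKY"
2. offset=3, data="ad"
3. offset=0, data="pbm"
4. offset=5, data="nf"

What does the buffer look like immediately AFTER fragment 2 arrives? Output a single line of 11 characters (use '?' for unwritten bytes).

Fragment 1: offset=7 data="UhKY" -> buffer=???????UhKY
Fragment 2: offset=3 data="ad" -> buffer=???ad??UhKY

Answer: ???ad??UhKY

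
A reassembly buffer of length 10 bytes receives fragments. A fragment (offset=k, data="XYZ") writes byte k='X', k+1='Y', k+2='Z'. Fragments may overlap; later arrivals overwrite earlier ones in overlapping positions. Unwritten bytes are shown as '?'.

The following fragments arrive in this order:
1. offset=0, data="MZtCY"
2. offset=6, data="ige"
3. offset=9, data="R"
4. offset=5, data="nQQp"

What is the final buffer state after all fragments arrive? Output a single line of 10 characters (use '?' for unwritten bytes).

Fragment 1: offset=0 data="MZtCY" -> buffer=MZtCY?????
Fragment 2: offset=6 data="ige" -> buffer=MZtCY?ige?
Fragment 3: offset=9 data="R" -> buffer=MZtCY?igeR
Fragment 4: offset=5 data="nQQp" -> buffer=MZtCYnQQpR

Answer: MZtCYnQQpR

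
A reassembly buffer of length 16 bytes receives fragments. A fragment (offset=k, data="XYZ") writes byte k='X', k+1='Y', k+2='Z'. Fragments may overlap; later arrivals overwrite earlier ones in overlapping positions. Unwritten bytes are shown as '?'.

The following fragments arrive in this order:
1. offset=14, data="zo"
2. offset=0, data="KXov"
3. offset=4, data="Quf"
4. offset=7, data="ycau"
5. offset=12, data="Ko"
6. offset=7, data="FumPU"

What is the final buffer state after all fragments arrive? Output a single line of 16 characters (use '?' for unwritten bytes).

Fragment 1: offset=14 data="zo" -> buffer=??????????????zo
Fragment 2: offset=0 data="KXov" -> buffer=KXov??????????zo
Fragment 3: offset=4 data="Quf" -> buffer=KXovQuf???????zo
Fragment 4: offset=7 data="ycau" -> buffer=KXovQufycau???zo
Fragment 5: offset=12 data="Ko" -> buffer=KXovQufycau?Kozo
Fragment 6: offset=7 data="FumPU" -> buffer=KXovQufFumPUKozo

Answer: KXovQufFumPUKozo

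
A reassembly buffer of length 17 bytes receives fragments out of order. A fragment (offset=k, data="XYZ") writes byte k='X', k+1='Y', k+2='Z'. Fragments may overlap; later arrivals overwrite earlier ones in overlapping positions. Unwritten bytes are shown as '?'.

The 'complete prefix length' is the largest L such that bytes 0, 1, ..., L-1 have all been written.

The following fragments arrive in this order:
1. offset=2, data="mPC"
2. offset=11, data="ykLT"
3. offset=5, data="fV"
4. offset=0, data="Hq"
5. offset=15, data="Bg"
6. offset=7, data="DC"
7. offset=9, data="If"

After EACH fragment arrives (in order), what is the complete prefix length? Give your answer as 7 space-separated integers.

Fragment 1: offset=2 data="mPC" -> buffer=??mPC???????????? -> prefix_len=0
Fragment 2: offset=11 data="ykLT" -> buffer=??mPC??????ykLT?? -> prefix_len=0
Fragment 3: offset=5 data="fV" -> buffer=??mPCfV????ykLT?? -> prefix_len=0
Fragment 4: offset=0 data="Hq" -> buffer=HqmPCfV????ykLT?? -> prefix_len=7
Fragment 5: offset=15 data="Bg" -> buffer=HqmPCfV????ykLTBg -> prefix_len=7
Fragment 6: offset=7 data="DC" -> buffer=HqmPCfVDC??ykLTBg -> prefix_len=9
Fragment 7: offset=9 data="If" -> buffer=HqmPCfVDCIfykLTBg -> prefix_len=17

Answer: 0 0 0 7 7 9 17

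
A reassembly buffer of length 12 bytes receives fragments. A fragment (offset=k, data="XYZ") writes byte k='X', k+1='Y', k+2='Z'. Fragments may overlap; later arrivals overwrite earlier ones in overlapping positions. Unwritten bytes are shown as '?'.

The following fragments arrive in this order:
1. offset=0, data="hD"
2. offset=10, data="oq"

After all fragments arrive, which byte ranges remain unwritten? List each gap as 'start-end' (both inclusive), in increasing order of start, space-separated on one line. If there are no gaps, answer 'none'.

Answer: 2-9

Derivation:
Fragment 1: offset=0 len=2
Fragment 2: offset=10 len=2
Gaps: 2-9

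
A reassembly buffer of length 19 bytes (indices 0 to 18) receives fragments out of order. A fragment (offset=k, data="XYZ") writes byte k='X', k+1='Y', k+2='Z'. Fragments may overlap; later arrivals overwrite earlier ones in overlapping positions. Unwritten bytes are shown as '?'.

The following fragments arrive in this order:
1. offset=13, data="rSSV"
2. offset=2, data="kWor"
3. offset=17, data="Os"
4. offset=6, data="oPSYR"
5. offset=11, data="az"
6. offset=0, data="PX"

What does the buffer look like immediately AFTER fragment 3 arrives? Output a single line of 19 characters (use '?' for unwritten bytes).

Answer: ??kWor???????rSSVOs

Derivation:
Fragment 1: offset=13 data="rSSV" -> buffer=?????????????rSSV??
Fragment 2: offset=2 data="kWor" -> buffer=??kWor???????rSSV??
Fragment 3: offset=17 data="Os" -> buffer=??kWor???????rSSVOs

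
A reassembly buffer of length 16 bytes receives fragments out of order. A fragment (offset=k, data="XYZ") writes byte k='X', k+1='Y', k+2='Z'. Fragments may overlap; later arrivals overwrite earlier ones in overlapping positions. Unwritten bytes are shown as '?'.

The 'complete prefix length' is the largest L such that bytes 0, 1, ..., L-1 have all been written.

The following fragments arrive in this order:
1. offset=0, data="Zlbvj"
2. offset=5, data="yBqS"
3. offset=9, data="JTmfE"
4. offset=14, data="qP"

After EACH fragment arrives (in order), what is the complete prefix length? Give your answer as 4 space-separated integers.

Fragment 1: offset=0 data="Zlbvj" -> buffer=Zlbvj??????????? -> prefix_len=5
Fragment 2: offset=5 data="yBqS" -> buffer=ZlbvjyBqS??????? -> prefix_len=9
Fragment 3: offset=9 data="JTmfE" -> buffer=ZlbvjyBqSJTmfE?? -> prefix_len=14
Fragment 4: offset=14 data="qP" -> buffer=ZlbvjyBqSJTmfEqP -> prefix_len=16

Answer: 5 9 14 16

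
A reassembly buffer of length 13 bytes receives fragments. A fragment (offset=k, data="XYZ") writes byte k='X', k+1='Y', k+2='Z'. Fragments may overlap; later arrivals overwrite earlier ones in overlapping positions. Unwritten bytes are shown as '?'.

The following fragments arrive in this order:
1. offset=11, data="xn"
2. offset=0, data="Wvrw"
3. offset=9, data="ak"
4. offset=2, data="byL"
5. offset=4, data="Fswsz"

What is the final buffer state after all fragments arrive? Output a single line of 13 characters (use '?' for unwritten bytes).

Fragment 1: offset=11 data="xn" -> buffer=???????????xn
Fragment 2: offset=0 data="Wvrw" -> buffer=Wvrw???????xn
Fragment 3: offset=9 data="ak" -> buffer=Wvrw?????akxn
Fragment 4: offset=2 data="byL" -> buffer=WvbyL????akxn
Fragment 5: offset=4 data="Fswsz" -> buffer=WvbyFswszakxn

Answer: WvbyFswszakxn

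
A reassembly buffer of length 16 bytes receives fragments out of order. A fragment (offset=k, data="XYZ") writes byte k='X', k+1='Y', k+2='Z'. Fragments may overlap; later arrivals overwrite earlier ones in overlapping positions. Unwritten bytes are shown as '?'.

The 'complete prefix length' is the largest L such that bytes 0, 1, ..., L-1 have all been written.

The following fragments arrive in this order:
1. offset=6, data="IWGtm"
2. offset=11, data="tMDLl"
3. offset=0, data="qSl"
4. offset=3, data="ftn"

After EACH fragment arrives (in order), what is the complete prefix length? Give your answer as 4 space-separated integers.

Fragment 1: offset=6 data="IWGtm" -> buffer=??????IWGtm????? -> prefix_len=0
Fragment 2: offset=11 data="tMDLl" -> buffer=??????IWGtmtMDLl -> prefix_len=0
Fragment 3: offset=0 data="qSl" -> buffer=qSl???IWGtmtMDLl -> prefix_len=3
Fragment 4: offset=3 data="ftn" -> buffer=qSlftnIWGtmtMDLl -> prefix_len=16

Answer: 0 0 3 16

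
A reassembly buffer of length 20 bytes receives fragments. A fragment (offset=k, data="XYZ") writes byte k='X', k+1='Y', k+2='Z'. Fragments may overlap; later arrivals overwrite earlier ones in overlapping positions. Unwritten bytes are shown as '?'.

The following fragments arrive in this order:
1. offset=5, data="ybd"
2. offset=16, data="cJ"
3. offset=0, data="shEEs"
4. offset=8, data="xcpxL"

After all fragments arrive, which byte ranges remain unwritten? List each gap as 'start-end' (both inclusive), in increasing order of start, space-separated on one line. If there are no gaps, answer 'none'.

Answer: 13-15 18-19

Derivation:
Fragment 1: offset=5 len=3
Fragment 2: offset=16 len=2
Fragment 3: offset=0 len=5
Fragment 4: offset=8 len=5
Gaps: 13-15 18-19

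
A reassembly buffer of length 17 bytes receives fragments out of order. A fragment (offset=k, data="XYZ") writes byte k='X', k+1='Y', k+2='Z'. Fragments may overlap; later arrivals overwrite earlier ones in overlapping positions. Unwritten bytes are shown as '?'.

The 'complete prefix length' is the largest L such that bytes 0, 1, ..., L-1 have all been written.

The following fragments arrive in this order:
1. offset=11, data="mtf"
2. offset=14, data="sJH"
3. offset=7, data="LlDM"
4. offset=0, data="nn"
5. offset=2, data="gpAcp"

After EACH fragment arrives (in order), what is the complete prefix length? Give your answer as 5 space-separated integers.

Fragment 1: offset=11 data="mtf" -> buffer=???????????mtf??? -> prefix_len=0
Fragment 2: offset=14 data="sJH" -> buffer=???????????mtfsJH -> prefix_len=0
Fragment 3: offset=7 data="LlDM" -> buffer=???????LlDMmtfsJH -> prefix_len=0
Fragment 4: offset=0 data="nn" -> buffer=nn?????LlDMmtfsJH -> prefix_len=2
Fragment 5: offset=2 data="gpAcp" -> buffer=nngpAcpLlDMmtfsJH -> prefix_len=17

Answer: 0 0 0 2 17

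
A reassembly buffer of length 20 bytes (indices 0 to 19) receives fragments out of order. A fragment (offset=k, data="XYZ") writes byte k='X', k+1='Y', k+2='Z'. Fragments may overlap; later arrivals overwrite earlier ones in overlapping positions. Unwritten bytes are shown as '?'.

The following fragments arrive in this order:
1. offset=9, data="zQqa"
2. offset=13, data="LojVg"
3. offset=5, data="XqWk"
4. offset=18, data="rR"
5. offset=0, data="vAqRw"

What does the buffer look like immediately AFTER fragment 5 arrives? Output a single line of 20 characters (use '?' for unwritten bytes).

Answer: vAqRwXqWkzQqaLojVgrR

Derivation:
Fragment 1: offset=9 data="zQqa" -> buffer=?????????zQqa???????
Fragment 2: offset=13 data="LojVg" -> buffer=?????????zQqaLojVg??
Fragment 3: offset=5 data="XqWk" -> buffer=?????XqWkzQqaLojVg??
Fragment 4: offset=18 data="rR" -> buffer=?????XqWkzQqaLojVgrR
Fragment 5: offset=0 data="vAqRw" -> buffer=vAqRwXqWkzQqaLojVgrR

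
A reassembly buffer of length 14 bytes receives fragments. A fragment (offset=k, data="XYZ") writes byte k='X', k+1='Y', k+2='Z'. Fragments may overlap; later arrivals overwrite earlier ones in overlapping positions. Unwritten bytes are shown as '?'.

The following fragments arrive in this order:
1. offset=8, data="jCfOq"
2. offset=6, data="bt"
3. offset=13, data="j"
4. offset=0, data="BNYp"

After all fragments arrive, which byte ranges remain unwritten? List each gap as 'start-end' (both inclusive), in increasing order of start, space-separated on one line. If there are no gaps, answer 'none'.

Answer: 4-5

Derivation:
Fragment 1: offset=8 len=5
Fragment 2: offset=6 len=2
Fragment 3: offset=13 len=1
Fragment 4: offset=0 len=4
Gaps: 4-5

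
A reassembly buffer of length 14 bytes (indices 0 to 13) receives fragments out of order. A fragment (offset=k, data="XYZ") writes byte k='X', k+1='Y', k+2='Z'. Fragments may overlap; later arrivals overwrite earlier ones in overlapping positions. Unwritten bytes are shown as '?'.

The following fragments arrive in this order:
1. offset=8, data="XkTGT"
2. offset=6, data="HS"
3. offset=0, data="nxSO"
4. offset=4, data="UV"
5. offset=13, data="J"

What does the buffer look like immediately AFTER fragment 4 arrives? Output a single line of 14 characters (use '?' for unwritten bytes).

Fragment 1: offset=8 data="XkTGT" -> buffer=????????XkTGT?
Fragment 2: offset=6 data="HS" -> buffer=??????HSXkTGT?
Fragment 3: offset=0 data="nxSO" -> buffer=nxSO??HSXkTGT?
Fragment 4: offset=4 data="UV" -> buffer=nxSOUVHSXkTGT?

Answer: nxSOUVHSXkTGT?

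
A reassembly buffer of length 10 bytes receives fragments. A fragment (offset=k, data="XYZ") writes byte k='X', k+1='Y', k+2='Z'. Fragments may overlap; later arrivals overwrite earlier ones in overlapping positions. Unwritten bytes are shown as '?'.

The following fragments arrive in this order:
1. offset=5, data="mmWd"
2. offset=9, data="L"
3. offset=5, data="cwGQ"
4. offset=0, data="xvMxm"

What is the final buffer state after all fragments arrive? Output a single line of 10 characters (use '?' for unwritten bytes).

Answer: xvMxmcwGQL

Derivation:
Fragment 1: offset=5 data="mmWd" -> buffer=?????mmWd?
Fragment 2: offset=9 data="L" -> buffer=?????mmWdL
Fragment 3: offset=5 data="cwGQ" -> buffer=?????cwGQL
Fragment 4: offset=0 data="xvMxm" -> buffer=xvMxmcwGQL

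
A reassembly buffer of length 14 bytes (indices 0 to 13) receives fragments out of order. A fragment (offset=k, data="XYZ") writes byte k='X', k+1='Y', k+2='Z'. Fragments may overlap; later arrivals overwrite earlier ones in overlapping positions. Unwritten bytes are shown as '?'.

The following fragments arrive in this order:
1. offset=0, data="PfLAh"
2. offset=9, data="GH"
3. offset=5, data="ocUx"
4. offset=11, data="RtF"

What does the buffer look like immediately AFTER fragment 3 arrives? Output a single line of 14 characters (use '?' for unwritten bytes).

Fragment 1: offset=0 data="PfLAh" -> buffer=PfLAh?????????
Fragment 2: offset=9 data="GH" -> buffer=PfLAh????GH???
Fragment 3: offset=5 data="ocUx" -> buffer=PfLAhocUxGH???

Answer: PfLAhocUxGH???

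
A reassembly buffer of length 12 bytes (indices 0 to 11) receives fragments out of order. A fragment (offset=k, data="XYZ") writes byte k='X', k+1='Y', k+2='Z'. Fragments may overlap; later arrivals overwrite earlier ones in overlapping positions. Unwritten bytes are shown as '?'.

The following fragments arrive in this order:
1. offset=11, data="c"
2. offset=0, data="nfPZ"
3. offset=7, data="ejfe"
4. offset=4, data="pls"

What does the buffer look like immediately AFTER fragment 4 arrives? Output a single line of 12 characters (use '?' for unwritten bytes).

Answer: nfPZplsejfec

Derivation:
Fragment 1: offset=11 data="c" -> buffer=???????????c
Fragment 2: offset=0 data="nfPZ" -> buffer=nfPZ???????c
Fragment 3: offset=7 data="ejfe" -> buffer=nfPZ???ejfec
Fragment 4: offset=4 data="pls" -> buffer=nfPZplsejfec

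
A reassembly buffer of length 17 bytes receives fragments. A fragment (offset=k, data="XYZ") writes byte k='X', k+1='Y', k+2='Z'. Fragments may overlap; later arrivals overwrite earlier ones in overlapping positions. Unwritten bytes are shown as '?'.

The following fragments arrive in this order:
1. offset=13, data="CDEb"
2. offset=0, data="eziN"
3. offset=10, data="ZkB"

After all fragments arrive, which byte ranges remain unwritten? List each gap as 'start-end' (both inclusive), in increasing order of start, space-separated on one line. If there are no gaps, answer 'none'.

Fragment 1: offset=13 len=4
Fragment 2: offset=0 len=4
Fragment 3: offset=10 len=3
Gaps: 4-9

Answer: 4-9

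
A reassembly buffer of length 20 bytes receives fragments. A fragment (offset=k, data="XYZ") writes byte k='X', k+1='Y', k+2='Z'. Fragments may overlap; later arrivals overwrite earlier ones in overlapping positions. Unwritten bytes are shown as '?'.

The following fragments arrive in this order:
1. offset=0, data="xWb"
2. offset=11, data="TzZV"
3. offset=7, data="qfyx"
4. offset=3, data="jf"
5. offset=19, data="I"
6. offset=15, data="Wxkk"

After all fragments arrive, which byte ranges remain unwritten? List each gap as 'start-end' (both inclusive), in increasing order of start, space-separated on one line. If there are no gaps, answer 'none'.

Answer: 5-6

Derivation:
Fragment 1: offset=0 len=3
Fragment 2: offset=11 len=4
Fragment 3: offset=7 len=4
Fragment 4: offset=3 len=2
Fragment 5: offset=19 len=1
Fragment 6: offset=15 len=4
Gaps: 5-6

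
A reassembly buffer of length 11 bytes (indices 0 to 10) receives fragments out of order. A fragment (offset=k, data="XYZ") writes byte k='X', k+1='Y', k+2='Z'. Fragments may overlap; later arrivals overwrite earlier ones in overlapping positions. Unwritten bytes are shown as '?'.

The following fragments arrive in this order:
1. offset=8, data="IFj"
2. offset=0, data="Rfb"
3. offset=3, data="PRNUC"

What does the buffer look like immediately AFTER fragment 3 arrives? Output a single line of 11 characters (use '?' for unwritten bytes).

Fragment 1: offset=8 data="IFj" -> buffer=????????IFj
Fragment 2: offset=0 data="Rfb" -> buffer=Rfb?????IFj
Fragment 3: offset=3 data="PRNUC" -> buffer=RfbPRNUCIFj

Answer: RfbPRNUCIFj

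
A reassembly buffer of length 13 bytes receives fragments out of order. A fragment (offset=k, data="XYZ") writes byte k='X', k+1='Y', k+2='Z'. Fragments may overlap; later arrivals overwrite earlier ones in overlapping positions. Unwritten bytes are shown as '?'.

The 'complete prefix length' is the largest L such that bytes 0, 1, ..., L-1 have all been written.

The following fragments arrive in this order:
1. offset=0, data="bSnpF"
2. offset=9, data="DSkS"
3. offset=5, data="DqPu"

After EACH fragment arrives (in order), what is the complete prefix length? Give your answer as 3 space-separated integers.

Fragment 1: offset=0 data="bSnpF" -> buffer=bSnpF???????? -> prefix_len=5
Fragment 2: offset=9 data="DSkS" -> buffer=bSnpF????DSkS -> prefix_len=5
Fragment 3: offset=5 data="DqPu" -> buffer=bSnpFDqPuDSkS -> prefix_len=13

Answer: 5 5 13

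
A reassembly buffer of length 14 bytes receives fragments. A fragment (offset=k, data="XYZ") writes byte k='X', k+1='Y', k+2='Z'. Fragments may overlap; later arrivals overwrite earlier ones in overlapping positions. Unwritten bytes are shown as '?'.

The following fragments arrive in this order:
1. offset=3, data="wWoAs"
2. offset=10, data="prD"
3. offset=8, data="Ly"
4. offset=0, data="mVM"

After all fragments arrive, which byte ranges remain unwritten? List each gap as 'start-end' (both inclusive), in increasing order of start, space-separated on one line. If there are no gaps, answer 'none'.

Answer: 13-13

Derivation:
Fragment 1: offset=3 len=5
Fragment 2: offset=10 len=3
Fragment 3: offset=8 len=2
Fragment 4: offset=0 len=3
Gaps: 13-13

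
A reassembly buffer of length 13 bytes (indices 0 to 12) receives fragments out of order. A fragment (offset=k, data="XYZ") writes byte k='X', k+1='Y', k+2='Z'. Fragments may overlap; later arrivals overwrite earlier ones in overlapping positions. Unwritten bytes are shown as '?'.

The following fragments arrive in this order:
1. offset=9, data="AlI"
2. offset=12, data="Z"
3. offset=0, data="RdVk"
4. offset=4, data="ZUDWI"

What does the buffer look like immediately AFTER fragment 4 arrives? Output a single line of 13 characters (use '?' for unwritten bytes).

Fragment 1: offset=9 data="AlI" -> buffer=?????????AlI?
Fragment 2: offset=12 data="Z" -> buffer=?????????AlIZ
Fragment 3: offset=0 data="RdVk" -> buffer=RdVk?????AlIZ
Fragment 4: offset=4 data="ZUDWI" -> buffer=RdVkZUDWIAlIZ

Answer: RdVkZUDWIAlIZ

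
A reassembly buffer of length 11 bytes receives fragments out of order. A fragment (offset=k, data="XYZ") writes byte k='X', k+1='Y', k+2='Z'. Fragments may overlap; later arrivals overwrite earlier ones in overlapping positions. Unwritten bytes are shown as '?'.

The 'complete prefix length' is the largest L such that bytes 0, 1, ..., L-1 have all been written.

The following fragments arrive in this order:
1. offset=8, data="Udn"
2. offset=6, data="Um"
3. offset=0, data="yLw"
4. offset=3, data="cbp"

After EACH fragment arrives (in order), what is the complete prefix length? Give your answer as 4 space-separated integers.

Fragment 1: offset=8 data="Udn" -> buffer=????????Udn -> prefix_len=0
Fragment 2: offset=6 data="Um" -> buffer=??????UmUdn -> prefix_len=0
Fragment 3: offset=0 data="yLw" -> buffer=yLw???UmUdn -> prefix_len=3
Fragment 4: offset=3 data="cbp" -> buffer=yLwcbpUmUdn -> prefix_len=11

Answer: 0 0 3 11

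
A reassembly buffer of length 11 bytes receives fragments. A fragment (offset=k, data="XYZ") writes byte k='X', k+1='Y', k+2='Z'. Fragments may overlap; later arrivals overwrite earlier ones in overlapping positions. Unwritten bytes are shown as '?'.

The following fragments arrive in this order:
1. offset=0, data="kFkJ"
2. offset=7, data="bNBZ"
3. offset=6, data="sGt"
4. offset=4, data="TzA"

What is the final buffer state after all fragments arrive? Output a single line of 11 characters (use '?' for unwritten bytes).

Fragment 1: offset=0 data="kFkJ" -> buffer=kFkJ???????
Fragment 2: offset=7 data="bNBZ" -> buffer=kFkJ???bNBZ
Fragment 3: offset=6 data="sGt" -> buffer=kFkJ??sGtBZ
Fragment 4: offset=4 data="TzA" -> buffer=kFkJTzAGtBZ

Answer: kFkJTzAGtBZ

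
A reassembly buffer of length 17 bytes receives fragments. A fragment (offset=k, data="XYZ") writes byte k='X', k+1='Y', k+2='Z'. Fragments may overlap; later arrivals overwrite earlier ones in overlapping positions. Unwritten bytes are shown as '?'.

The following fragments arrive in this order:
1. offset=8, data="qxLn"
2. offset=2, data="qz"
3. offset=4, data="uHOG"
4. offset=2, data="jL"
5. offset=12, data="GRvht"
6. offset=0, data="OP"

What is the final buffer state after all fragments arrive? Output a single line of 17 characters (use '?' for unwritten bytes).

Fragment 1: offset=8 data="qxLn" -> buffer=????????qxLn?????
Fragment 2: offset=2 data="qz" -> buffer=??qz????qxLn?????
Fragment 3: offset=4 data="uHOG" -> buffer=??qzuHOGqxLn?????
Fragment 4: offset=2 data="jL" -> buffer=??jLuHOGqxLn?????
Fragment 5: offset=12 data="GRvht" -> buffer=??jLuHOGqxLnGRvht
Fragment 6: offset=0 data="OP" -> buffer=OPjLuHOGqxLnGRvht

Answer: OPjLuHOGqxLnGRvht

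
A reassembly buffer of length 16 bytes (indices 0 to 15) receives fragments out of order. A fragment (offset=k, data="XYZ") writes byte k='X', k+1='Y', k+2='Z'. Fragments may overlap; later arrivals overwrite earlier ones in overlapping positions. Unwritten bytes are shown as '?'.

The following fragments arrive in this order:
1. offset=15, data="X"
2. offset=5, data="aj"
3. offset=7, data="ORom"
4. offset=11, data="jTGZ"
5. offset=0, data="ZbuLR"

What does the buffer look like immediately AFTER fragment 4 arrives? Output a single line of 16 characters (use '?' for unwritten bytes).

Answer: ?????ajORomjTGZX

Derivation:
Fragment 1: offset=15 data="X" -> buffer=???????????????X
Fragment 2: offset=5 data="aj" -> buffer=?????aj????????X
Fragment 3: offset=7 data="ORom" -> buffer=?????ajORom????X
Fragment 4: offset=11 data="jTGZ" -> buffer=?????ajORomjTGZX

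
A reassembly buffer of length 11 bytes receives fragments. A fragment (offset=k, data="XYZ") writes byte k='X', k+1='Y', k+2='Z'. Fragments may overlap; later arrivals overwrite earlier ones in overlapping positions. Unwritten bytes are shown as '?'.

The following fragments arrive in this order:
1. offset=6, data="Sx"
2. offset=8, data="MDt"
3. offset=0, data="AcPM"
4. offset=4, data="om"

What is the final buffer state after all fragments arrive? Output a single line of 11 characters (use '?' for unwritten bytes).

Answer: AcPMomSxMDt

Derivation:
Fragment 1: offset=6 data="Sx" -> buffer=??????Sx???
Fragment 2: offset=8 data="MDt" -> buffer=??????SxMDt
Fragment 3: offset=0 data="AcPM" -> buffer=AcPM??SxMDt
Fragment 4: offset=4 data="om" -> buffer=AcPMomSxMDt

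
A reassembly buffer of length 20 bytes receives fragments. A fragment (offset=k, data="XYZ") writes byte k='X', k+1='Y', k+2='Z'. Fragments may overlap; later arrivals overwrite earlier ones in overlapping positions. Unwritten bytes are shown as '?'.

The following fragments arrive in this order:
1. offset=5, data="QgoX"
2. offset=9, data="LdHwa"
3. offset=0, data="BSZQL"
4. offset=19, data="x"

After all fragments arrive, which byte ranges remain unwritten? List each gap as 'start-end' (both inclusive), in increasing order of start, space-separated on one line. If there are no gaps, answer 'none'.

Answer: 14-18

Derivation:
Fragment 1: offset=5 len=4
Fragment 2: offset=9 len=5
Fragment 3: offset=0 len=5
Fragment 4: offset=19 len=1
Gaps: 14-18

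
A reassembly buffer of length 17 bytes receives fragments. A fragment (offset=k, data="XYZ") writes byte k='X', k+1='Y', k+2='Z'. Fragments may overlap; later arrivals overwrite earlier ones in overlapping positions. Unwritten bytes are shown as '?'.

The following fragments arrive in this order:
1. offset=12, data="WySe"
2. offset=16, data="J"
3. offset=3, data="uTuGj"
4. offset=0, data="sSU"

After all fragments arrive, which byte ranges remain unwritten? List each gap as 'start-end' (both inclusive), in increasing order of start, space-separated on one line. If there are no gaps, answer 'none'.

Answer: 8-11

Derivation:
Fragment 1: offset=12 len=4
Fragment 2: offset=16 len=1
Fragment 3: offset=3 len=5
Fragment 4: offset=0 len=3
Gaps: 8-11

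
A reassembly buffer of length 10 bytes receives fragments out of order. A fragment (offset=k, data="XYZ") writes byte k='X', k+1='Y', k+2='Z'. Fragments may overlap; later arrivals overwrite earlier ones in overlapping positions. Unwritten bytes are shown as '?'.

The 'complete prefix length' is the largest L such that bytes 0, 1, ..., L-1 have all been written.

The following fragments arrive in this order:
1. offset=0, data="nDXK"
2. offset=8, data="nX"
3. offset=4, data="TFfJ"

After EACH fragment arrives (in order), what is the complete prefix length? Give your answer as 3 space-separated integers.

Fragment 1: offset=0 data="nDXK" -> buffer=nDXK?????? -> prefix_len=4
Fragment 2: offset=8 data="nX" -> buffer=nDXK????nX -> prefix_len=4
Fragment 3: offset=4 data="TFfJ" -> buffer=nDXKTFfJnX -> prefix_len=10

Answer: 4 4 10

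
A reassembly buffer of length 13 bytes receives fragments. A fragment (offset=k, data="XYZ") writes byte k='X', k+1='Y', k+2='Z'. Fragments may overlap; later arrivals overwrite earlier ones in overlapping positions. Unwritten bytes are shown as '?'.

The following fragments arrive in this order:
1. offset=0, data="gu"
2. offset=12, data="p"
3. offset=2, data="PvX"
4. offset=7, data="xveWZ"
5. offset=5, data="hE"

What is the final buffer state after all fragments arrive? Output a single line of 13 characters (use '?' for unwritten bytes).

Answer: guPvXhExveWZp

Derivation:
Fragment 1: offset=0 data="gu" -> buffer=gu???????????
Fragment 2: offset=12 data="p" -> buffer=gu??????????p
Fragment 3: offset=2 data="PvX" -> buffer=guPvX???????p
Fragment 4: offset=7 data="xveWZ" -> buffer=guPvX??xveWZp
Fragment 5: offset=5 data="hE" -> buffer=guPvXhExveWZp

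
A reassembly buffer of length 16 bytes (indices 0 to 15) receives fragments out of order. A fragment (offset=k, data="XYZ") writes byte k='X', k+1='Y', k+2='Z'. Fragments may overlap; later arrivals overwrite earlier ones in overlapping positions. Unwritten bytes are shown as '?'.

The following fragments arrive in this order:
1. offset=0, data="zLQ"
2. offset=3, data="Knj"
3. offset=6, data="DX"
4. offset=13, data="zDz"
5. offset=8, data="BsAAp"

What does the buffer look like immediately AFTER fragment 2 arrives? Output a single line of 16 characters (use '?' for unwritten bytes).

Fragment 1: offset=0 data="zLQ" -> buffer=zLQ?????????????
Fragment 2: offset=3 data="Knj" -> buffer=zLQKnj??????????

Answer: zLQKnj??????????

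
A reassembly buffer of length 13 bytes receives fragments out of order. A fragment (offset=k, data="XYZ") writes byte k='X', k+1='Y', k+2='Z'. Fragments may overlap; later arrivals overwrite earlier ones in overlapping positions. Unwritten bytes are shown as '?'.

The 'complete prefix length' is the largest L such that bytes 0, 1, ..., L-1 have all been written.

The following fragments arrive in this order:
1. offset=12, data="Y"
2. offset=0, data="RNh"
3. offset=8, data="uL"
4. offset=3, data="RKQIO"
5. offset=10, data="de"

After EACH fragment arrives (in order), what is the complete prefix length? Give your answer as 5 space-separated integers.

Answer: 0 3 3 10 13

Derivation:
Fragment 1: offset=12 data="Y" -> buffer=????????????Y -> prefix_len=0
Fragment 2: offset=0 data="RNh" -> buffer=RNh?????????Y -> prefix_len=3
Fragment 3: offset=8 data="uL" -> buffer=RNh?????uL??Y -> prefix_len=3
Fragment 4: offset=3 data="RKQIO" -> buffer=RNhRKQIOuL??Y -> prefix_len=10
Fragment 5: offset=10 data="de" -> buffer=RNhRKQIOuLdeY -> prefix_len=13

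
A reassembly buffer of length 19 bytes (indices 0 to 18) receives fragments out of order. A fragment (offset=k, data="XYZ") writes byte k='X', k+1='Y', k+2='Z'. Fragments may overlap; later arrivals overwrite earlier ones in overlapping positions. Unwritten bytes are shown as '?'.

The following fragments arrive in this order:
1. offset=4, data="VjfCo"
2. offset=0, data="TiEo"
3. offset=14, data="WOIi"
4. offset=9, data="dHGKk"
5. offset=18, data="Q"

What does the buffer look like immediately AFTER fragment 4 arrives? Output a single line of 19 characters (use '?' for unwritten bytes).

Fragment 1: offset=4 data="VjfCo" -> buffer=????VjfCo??????????
Fragment 2: offset=0 data="TiEo" -> buffer=TiEoVjfCo??????????
Fragment 3: offset=14 data="WOIi" -> buffer=TiEoVjfCo?????WOIi?
Fragment 4: offset=9 data="dHGKk" -> buffer=TiEoVjfCodHGKkWOIi?

Answer: TiEoVjfCodHGKkWOIi?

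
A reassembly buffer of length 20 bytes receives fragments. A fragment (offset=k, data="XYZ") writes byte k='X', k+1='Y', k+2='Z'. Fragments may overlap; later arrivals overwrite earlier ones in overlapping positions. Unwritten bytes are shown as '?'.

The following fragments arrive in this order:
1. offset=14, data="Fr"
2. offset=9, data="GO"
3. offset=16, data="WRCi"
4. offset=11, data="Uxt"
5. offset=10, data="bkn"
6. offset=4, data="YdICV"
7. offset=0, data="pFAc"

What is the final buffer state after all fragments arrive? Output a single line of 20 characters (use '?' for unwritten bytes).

Fragment 1: offset=14 data="Fr" -> buffer=??????????????Fr????
Fragment 2: offset=9 data="GO" -> buffer=?????????GO???Fr????
Fragment 3: offset=16 data="WRCi" -> buffer=?????????GO???FrWRCi
Fragment 4: offset=11 data="Uxt" -> buffer=?????????GOUxtFrWRCi
Fragment 5: offset=10 data="bkn" -> buffer=?????????GbkntFrWRCi
Fragment 6: offset=4 data="YdICV" -> buffer=????YdICVGbkntFrWRCi
Fragment 7: offset=0 data="pFAc" -> buffer=pFAcYdICVGbkntFrWRCi

Answer: pFAcYdICVGbkntFrWRCi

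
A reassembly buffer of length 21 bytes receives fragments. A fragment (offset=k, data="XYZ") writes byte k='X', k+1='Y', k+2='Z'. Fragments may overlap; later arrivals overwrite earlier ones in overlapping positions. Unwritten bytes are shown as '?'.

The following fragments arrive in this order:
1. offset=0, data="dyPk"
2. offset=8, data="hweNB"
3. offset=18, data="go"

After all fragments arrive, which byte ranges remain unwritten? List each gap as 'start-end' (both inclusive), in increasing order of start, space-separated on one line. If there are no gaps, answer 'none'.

Answer: 4-7 13-17 20-20

Derivation:
Fragment 1: offset=0 len=4
Fragment 2: offset=8 len=5
Fragment 3: offset=18 len=2
Gaps: 4-7 13-17 20-20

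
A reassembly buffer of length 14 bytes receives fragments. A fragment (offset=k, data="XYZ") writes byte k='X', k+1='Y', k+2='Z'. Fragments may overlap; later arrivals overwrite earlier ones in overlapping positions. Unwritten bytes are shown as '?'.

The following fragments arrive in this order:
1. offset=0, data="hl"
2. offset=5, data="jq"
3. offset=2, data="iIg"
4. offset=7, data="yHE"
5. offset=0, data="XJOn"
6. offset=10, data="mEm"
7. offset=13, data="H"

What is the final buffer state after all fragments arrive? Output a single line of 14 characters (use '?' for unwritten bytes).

Answer: XJOngjqyHEmEmH

Derivation:
Fragment 1: offset=0 data="hl" -> buffer=hl????????????
Fragment 2: offset=5 data="jq" -> buffer=hl???jq???????
Fragment 3: offset=2 data="iIg" -> buffer=hliIgjq???????
Fragment 4: offset=7 data="yHE" -> buffer=hliIgjqyHE????
Fragment 5: offset=0 data="XJOn" -> buffer=XJOngjqyHE????
Fragment 6: offset=10 data="mEm" -> buffer=XJOngjqyHEmEm?
Fragment 7: offset=13 data="H" -> buffer=XJOngjqyHEmEmH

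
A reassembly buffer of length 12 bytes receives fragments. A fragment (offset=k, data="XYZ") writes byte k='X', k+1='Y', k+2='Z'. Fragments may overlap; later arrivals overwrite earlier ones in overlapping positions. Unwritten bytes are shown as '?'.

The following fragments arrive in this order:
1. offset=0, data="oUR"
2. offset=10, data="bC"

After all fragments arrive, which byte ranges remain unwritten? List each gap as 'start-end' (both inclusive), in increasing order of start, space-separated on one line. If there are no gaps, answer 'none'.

Fragment 1: offset=0 len=3
Fragment 2: offset=10 len=2
Gaps: 3-9

Answer: 3-9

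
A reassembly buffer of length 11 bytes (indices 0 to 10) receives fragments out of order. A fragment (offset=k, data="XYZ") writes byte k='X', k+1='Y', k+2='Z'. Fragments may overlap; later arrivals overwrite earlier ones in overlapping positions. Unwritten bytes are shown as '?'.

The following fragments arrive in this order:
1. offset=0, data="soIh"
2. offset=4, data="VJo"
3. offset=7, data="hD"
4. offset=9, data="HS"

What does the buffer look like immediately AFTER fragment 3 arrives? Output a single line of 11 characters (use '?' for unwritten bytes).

Fragment 1: offset=0 data="soIh" -> buffer=soIh???????
Fragment 2: offset=4 data="VJo" -> buffer=soIhVJo????
Fragment 3: offset=7 data="hD" -> buffer=soIhVJohD??

Answer: soIhVJohD??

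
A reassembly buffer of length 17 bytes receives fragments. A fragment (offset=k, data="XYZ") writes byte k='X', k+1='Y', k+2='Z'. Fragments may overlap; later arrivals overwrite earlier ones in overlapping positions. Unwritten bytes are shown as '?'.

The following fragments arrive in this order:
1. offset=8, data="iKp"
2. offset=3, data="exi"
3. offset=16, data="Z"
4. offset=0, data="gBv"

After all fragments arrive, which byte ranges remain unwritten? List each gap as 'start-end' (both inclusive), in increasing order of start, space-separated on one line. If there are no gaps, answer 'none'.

Fragment 1: offset=8 len=3
Fragment 2: offset=3 len=3
Fragment 3: offset=16 len=1
Fragment 4: offset=0 len=3
Gaps: 6-7 11-15

Answer: 6-7 11-15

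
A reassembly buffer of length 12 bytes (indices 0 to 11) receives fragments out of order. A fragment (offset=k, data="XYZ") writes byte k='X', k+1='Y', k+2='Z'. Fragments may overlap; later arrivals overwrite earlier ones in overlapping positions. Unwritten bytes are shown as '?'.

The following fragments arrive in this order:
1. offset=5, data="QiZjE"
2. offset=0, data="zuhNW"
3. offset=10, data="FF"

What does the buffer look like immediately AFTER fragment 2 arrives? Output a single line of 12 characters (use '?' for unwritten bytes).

Answer: zuhNWQiZjE??

Derivation:
Fragment 1: offset=5 data="QiZjE" -> buffer=?????QiZjE??
Fragment 2: offset=0 data="zuhNW" -> buffer=zuhNWQiZjE??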